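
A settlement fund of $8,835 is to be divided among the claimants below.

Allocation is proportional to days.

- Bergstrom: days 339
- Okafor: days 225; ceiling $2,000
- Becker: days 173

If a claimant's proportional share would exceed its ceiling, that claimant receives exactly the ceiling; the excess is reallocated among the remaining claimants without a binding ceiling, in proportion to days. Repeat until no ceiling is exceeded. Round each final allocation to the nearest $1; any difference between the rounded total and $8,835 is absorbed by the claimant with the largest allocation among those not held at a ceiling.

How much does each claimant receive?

Combined days = 737.
Pro-rata shares before constraints: Bergstrom 4,063.86; Okafor 2,697.25; Becker 2,073.89.
Cap binds for Okafor ($2,000); balance $6,835 reallocated over remaining days 512.
Shares after redistribution: Bergstrom 4,525.52 → $4,526; Becker 2,309.48 → $2,309.

Bergstrom: $4,526; Okafor: $2,000; Becker: $2,309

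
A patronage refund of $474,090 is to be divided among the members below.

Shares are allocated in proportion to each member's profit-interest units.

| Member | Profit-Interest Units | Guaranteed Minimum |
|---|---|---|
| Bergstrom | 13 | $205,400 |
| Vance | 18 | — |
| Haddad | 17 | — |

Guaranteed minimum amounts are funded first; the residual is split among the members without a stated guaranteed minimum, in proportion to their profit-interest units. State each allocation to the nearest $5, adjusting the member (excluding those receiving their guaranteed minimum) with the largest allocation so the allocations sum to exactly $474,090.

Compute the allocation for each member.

Fund the minimums — Bergstrom $205,400. Balance $268,690.
Balance split over remaining profit-interest units 35: Vance 138,183.43 → $138,185; Haddad 130,506.57 → $130,505.

Bergstrom: $205,400 · Vance: $138,185 · Haddad: $130,505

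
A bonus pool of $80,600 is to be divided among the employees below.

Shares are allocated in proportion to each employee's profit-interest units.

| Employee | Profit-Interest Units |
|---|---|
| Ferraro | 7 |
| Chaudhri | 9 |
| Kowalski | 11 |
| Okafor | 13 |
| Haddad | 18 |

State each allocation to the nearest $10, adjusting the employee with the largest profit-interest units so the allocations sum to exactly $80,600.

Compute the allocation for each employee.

Sum of profit-interest units: 58.
Unrounded shares: Ferraro 7/58 × $80,600 = 9,727.59; Chaudhri 9/58 × $80,600 = 12,506.90; Kowalski 11/58 × $80,600 = 15,286.21; Okafor 13/58 × $80,600 = 18,065.52; Haddad 18/58 × $80,600 = 25,013.79.
Rounded to nearest $10: Ferraro $9,730; Chaudhri $12,510; Kowalski $15,290; Okafor $18,070; Haddad $25,010. Sum = $80,610.
Difference $80,600 − $80,610 = −$10 applied to largest profit-interest units (Haddad): Haddad becomes $25,000.

Ferraro: $9,730 · Chaudhri: $12,510 · Kowalski: $15,290 · Okafor: $18,070 · Haddad: $25,000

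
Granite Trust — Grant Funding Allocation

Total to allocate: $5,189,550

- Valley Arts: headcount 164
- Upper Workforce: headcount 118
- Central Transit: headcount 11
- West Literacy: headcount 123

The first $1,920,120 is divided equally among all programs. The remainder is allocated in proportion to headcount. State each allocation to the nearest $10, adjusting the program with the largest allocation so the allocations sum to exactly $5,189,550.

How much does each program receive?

Valley Arts: $1,768,940 · Upper Workforce: $1,407,420 · Central Transit: $566,480 · West Literacy: $1,446,710

Equal tier: $1,920,120 ÷ 4 = $480,030 apiece.
Remainder $3,269,430 by headcount (total 416): Valley Arts 1,288,909.90 → $1,288,910; Upper Workforce 927,386.39 → $927,390; Central Transit 86,451.27 → $86,450; West Literacy 966,682.43 → $966,680.
Totals: Valley Arts $480,030 + $1,288,910 = $1,768,940; Upper Workforce $480,030 + $927,390 = $1,407,420; Central Transit $480,030 + $86,450 = $566,480; West Literacy $480,030 + $966,680 = $1,446,710.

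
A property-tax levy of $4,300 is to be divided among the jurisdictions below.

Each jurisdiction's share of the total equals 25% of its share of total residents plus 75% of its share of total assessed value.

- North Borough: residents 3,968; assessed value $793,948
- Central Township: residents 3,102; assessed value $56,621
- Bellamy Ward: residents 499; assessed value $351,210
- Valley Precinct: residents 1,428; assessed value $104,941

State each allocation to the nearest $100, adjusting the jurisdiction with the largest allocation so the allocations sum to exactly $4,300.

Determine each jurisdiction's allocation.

North Borough: $2,500; Central Township: $500; Bellamy Ward: $900; Valley Precinct: $400

Totals — residents 8,997, assessed value 1,306,720.
Blended shares (25% residents + 75% assessed value): North Borough 0.5660; Central Township 0.1187; Bellamy Ward 0.2154; Valley Precinct 0.0999.
Pro-rata amounts: North Borough 2,433.59; Central Township 510.38; Bellamy Ward 926.41; Valley Precinct 429.62.
Rounded to nearest $100: North Borough $2,400; Central Township $500; Bellamy Ward $900; Valley Precinct $400. Sum = $4,200.
Difference $4,300 − $4,200 = +$100 applied to largest allocation (North Borough): North Borough becomes $2,500.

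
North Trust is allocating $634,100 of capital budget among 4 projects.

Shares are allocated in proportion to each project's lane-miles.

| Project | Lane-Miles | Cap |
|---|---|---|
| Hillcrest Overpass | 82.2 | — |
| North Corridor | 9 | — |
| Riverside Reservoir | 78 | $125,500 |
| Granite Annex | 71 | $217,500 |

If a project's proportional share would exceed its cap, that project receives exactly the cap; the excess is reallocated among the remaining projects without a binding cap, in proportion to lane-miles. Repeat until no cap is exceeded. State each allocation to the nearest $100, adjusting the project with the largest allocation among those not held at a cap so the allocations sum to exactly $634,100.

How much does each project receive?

Combined lane-miles = 240.2.
Proportional shares (ignoring caps): Hillcrest Overpass 216,998.42; North Corridor 23,758.95; Riverside Reservoir 205,910.91; Granite Annex 187,431.72.
Capped: Riverside Reservoir ($125,500); residual $508,600 reallocated over remaining lane-miles 162.2.
Capped: Granite Annex ($217,500); residual $291,100 reallocated over remaining lane-miles 91.2.
Shares after redistribution: Hillcrest Overpass 262,373.03 → $262,400; North Corridor 28,726.97 → $28,700.

Hillcrest Overpass: $262,400 · North Corridor: $28,700 · Riverside Reservoir: $125,500 · Granite Annex: $217,500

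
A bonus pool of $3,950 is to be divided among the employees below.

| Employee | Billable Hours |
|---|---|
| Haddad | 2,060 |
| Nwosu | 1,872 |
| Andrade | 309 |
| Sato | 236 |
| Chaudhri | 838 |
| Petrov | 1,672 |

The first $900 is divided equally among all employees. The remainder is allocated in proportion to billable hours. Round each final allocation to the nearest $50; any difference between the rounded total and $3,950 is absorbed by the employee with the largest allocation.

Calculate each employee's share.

Haddad: $1,050 · Nwosu: $950 · Andrade: $300 · Sato: $250 · Chaudhri: $500 · Petrov: $900

Equal tier: $900 ÷ 6 = $150 apiece.
Remainder $3,050 by billable hours (total 6,987): Haddad 899.24 → $900; Nwosu 817.17 → $800; Andrade 134.89 → $150; Sato 103.02 → $100; Chaudhri 365.81 → $350; Petrov 729.87 → $750.
Totals: Haddad $150 + $900 = $1,050; Nwosu $150 + $800 = $950; Andrade $150 + $150 = $300; Sato $150 + $100 = $250; Chaudhri $150 + $350 = $500; Petrov $150 + $750 = $900.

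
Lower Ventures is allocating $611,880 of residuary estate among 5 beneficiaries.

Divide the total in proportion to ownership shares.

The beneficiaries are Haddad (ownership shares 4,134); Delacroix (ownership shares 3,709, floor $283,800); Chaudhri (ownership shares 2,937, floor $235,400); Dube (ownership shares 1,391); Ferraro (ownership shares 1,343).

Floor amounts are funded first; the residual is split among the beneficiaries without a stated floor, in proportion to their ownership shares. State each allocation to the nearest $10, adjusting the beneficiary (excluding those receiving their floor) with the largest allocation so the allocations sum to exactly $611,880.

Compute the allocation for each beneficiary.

Guaranteed amounts: Delacroix $283,800; Chaudhri $235,400. Remaining pool $92,680.
Remaining pool split over remaining ownership shares 6,868: Haddad 55,786.13 → $55,790; Dube 18,770.80 → $18,770; Ferraro 18,123.07 → $18,120.

Haddad: $55,790 | Delacroix: $283,800 | Chaudhri: $235,400 | Dube: $18,770 | Ferraro: $18,120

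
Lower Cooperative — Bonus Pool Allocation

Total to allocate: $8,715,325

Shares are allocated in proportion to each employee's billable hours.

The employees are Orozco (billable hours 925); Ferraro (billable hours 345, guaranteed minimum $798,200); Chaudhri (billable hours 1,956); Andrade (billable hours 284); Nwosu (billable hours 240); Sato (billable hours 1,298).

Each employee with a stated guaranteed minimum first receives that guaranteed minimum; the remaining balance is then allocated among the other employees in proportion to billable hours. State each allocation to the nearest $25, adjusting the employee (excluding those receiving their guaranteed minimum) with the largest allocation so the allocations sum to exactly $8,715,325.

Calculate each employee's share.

Minimums first: Ferraro $798,200. Remaining pool $7,917,125.
Remaining pool split over remaining billable hours 4,703: Orozco 1,557,163.65 → $1,557,175; Chaudhri 3,292,769.83 → $3,292,775; Andrade 478,091.32 → $478,100; Nwosu 404,020.84 → $404,025; Sato 2,185,079.36 → $2,185,075.
Rounding difference −$25 applied to Chaudhri → $3,292,750.

Orozco: $1,557,175 · Ferraro: $798,200 · Chaudhri: $3,292,750 · Andrade: $478,100 · Nwosu: $404,025 · Sato: $2,185,075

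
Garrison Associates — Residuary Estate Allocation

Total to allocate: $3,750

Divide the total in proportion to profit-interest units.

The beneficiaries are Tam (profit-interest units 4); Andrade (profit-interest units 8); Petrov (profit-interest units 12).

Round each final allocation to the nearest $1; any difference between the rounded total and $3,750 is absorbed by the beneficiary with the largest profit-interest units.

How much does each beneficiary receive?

Tam: $625 | Andrade: $1,250 | Petrov: $1,875

Profit-interest units total: 4 + 8 + 12 = 24.
Raw shares: Tam 625.00; Andrade 1,250.00; Petrov 1,875.00.
At nearest $1: Tam $625; Andrade $1,250; Petrov $1,875. Sum = $3,750.
Sum already equals the total — no adjustment.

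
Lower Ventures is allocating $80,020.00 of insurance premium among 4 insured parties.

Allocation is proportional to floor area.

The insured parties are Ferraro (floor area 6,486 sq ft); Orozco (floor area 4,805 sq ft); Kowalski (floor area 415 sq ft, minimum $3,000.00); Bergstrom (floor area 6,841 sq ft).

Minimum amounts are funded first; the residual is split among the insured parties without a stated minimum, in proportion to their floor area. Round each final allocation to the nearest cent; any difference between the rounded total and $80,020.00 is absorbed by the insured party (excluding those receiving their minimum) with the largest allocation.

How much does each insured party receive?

Guaranteed amounts: Kowalski $3,000.00. Remaining pool $77,020.00.
Remaining pool split over remaining floor area 18,132: Ferraro 27,550.8339 → $27,550.83; Orozco 20,410.38495 → $20,410.38; Bergstrom 29,058.7812 → $29,058.78.
Rounding difference +$0.01 applied to Bergstrom → $29,058.79.

Ferraro: $27,550.83 · Orozco: $20,410.38 · Kowalski: $3,000.00 · Bergstrom: $29,058.79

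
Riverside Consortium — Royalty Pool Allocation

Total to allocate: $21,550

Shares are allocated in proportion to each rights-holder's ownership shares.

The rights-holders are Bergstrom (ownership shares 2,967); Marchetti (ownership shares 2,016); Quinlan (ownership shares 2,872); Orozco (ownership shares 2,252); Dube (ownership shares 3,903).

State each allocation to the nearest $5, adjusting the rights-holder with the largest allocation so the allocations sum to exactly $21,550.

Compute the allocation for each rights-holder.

Ownership shares total: 14,010.
Pro-rata amounts: Bergstrom 2,967/14,010 × $21,550 = 4,563.80; Marchetti 2,016/14,010 × $21,550 = 3,100.99; Quinlan 2,872/14,010 × $21,550 = 4,417.67; Orozco 2,252/14,010 × $21,550 = 3,464.00; Dube 3,903/14,010 × $21,550 = 6,003.54.
After rounding ($5): Bergstrom $4,565; Marchetti $3,100; Quinlan $4,420; Orozco $3,465; Dube $6,005. Sum = $21,555.
Difference $21,550 − $21,555 = −$5 applied to largest allocation (Dube): Dube becomes $6,000.

Bergstrom: $4,565 · Marchetti: $3,100 · Quinlan: $4,420 · Orozco: $3,465 · Dube: $6,000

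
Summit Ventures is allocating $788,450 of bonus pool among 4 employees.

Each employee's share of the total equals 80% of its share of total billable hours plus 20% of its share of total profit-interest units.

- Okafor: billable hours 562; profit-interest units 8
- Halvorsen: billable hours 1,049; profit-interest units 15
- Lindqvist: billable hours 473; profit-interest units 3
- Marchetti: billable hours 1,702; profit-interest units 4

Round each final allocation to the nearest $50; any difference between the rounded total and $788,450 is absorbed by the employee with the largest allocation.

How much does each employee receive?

Billable hours total 3,786; profit-interest units total 30.
Composite weights (80% billable hours + 20% profit-interest units): Okafor 0.1721; Halvorsen 0.3217; Lindqvist 0.1199; Marchetti 0.3863.
Pro-rata amounts: Okafor 135,681.71; Halvorsen 253,611.84; Lindqvist 94,572.35; Marchetti 304,584.11.
After rounding ($50): Okafor $135,700; Halvorsen $253,600; Lindqvist $94,550; Marchetti $304,600. Sum = $788,450.
Rounded total matches; no reconciliation needed.

Okafor: $135,700 | Halvorsen: $253,600 | Lindqvist: $94,550 | Marchetti: $304,600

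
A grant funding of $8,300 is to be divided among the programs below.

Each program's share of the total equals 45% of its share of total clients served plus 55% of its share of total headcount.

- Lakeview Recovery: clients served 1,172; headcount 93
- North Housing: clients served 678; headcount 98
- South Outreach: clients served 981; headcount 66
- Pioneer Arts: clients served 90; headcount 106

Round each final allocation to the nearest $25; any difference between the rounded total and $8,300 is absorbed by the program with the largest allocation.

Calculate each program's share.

Clients served total 2,921; headcount total 363.
Composite weights (45% clients served + 55% headcount): Lakeview Recovery 0.3215; North Housing 0.2529; South Outreach 0.2511; Pioneer Arts 0.1745.
Unrounded shares: Lakeview Recovery 2,668.15; North Housing 2,099.36; South Outreach 2,084.38; Pioneer Arts 1,448.11.
At nearest $25: Lakeview Recovery $2,675; North Housing $2,100; South Outreach $2,075; Pioneer Arts $1,450. Sum = $8,300.
No rounding difference to absorb.

Lakeview Recovery: $2,675 · North Housing: $2,100 · South Outreach: $2,075 · Pioneer Arts: $1,450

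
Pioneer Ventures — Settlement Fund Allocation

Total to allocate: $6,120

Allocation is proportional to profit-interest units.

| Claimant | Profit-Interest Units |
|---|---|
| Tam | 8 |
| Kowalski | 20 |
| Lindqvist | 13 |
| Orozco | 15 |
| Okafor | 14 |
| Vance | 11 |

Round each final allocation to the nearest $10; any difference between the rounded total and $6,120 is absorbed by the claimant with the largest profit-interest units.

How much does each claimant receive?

Tam: $600 | Kowalski: $1,520 | Lindqvist: $980 | Orozco: $1,130 | Okafor: $1,060 | Vance: $830

Total profit-interest units = 81.
Proportional shares: Tam 8/81 × $6,120 = 604.44; Kowalski 20/81 × $6,120 = 1,511.11; Lindqvist 13/81 × $6,120 = 982.22; Orozco 15/81 × $6,120 = 1,133.33; Okafor 14/81 × $6,120 = 1,057.78; Vance 11/81 × $6,120 = 831.11.
After rounding ($10): Tam $600; Kowalski $1,510; Lindqvist $980; Orozco $1,130; Okafor $1,060; Vance $830. Sum = $6,110.
Difference $6,120 − $6,110 = +$10 applied to largest profit-interest units (Kowalski): Kowalski becomes $1,520.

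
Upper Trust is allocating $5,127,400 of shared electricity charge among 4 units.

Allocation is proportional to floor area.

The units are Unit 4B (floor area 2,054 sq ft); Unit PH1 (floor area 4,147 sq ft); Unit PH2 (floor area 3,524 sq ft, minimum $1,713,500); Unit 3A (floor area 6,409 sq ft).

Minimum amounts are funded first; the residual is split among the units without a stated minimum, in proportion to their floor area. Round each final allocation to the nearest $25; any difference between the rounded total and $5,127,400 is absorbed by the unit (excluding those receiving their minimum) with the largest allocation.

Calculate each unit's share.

Unit 4B: $556,075; Unit PH1: $1,122,725; Unit PH2: $1,713,500; Unit 3A: $1,735,100

Minimums first: Unit PH2 $1,713,500. Balance $3,413,900.
Balance split over remaining floor area 12,610: Unit 4B 556,078.56 → $556,075; Unit PH1 1,122,715.57 → $1,122,725; Unit 3A 1,735,105.88 → $1,735,100.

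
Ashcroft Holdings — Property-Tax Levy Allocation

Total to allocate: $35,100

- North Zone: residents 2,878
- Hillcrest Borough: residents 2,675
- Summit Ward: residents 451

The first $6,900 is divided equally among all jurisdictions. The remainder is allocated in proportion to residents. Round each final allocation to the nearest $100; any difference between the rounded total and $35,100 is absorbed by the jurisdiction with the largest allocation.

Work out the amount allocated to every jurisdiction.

First tranche $6,900 split equally: $2,300 each.
Remainder $28,200 by residents (total 6,004): North Zone 13,517.59 → $13,500; Hillcrest Borough 12,564.12 → $12,600; Summit Ward 2,118.29 → $2,100.
Totals: North Zone $2,300 + $13,500 = $15,800; Hillcrest Borough $2,300 + $12,600 = $14,900; Summit Ward $2,300 + $2,100 = $4,400.

North Zone: $15,800 · Hillcrest Borough: $14,900 · Summit Ward: $4,400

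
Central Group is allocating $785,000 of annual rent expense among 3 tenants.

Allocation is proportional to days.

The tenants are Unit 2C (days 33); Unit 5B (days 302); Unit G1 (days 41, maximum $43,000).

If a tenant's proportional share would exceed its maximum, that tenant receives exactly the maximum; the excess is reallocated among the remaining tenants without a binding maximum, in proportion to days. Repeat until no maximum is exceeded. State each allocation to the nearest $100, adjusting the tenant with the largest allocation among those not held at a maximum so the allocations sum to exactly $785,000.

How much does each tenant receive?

Total days = 376.
Proportional shares (ignoring caps): Unit 2C 68,896.28; Unit 5B 630,505.32; Unit G1 85,598.40.
Cap binds for Unit G1 ($43,000); remaining pool $742,000 reallocated over remaining days 335.
Remaining shares: Unit 2C 73,092.54 → $73,100; Unit 5B 668,907.46 → $668,900.

Unit 2C: $73,100 · Unit 5B: $668,900 · Unit G1: $43,000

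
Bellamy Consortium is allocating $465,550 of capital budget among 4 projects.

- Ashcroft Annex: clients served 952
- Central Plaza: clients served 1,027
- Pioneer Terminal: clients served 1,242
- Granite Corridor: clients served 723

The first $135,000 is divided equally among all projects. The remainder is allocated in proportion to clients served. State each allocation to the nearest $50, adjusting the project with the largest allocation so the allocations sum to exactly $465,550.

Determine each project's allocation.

Ashcroft Annex: $113,550 | Central Plaza: $119,800 | Pioneer Terminal: $137,850 | Granite Corridor: $94,350

Equal tier: $135,000 ÷ 4 = $33,750 apiece.
Remainder $330,550 by clients served (total 3,944): Ashcroft Annex 79,787.93 → $79,800; Central Plaza 86,073.74 → $86,050; Pioneer Terminal 104,093.08 → $104,100; Granite Corridor 60,595.25 → $60,600.
Totals: Ashcroft Annex $33,750 + $79,800 = $113,550; Central Plaza $33,750 + $86,050 = $119,800; Pioneer Terminal $33,750 + $104,100 = $137,850; Granite Corridor $33,750 + $60,600 = $94,350.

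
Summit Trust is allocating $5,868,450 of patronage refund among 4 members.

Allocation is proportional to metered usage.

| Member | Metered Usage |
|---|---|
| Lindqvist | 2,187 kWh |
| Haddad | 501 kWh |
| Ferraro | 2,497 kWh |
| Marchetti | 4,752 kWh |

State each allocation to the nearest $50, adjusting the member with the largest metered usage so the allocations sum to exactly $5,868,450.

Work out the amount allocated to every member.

Metered usage total: 9,937.
Pro-rata amounts: Lindqvist 2,187/9,937 × $5,868,450 = 1,291,566.89; Haddad 501/9,937 × $5,868,450 = 295,873.35; Ferraro 2,497/9,937 × $5,868,450 = 1,474,642.21; Marchetti 4,752/9,937 × $5,868,450 = 2,806,367.56.
Rounded to nearest $50: Lindqvist $1,291,550; Haddad $295,850; Ferraro $1,474,650; Marchetti $2,806,350. Sum = $5,868,400.
Difference $5,868,450 − $5,868,400 = +$50 applied to largest metered usage (Marchetti): Marchetti becomes $2,806,400.

Lindqvist: $1,291,550 | Haddad: $295,850 | Ferraro: $1,474,650 | Marchetti: $2,806,400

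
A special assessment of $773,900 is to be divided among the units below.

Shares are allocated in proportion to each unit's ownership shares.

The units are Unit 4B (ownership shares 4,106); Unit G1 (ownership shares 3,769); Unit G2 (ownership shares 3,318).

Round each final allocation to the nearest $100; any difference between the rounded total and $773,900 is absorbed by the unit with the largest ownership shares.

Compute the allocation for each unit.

Combined ownership shares = 4,106 + 3,769 + 3,318 = 11,193.
Unrounded shares: Unit 4B 283,894.70; Unit G1 260,594.04; Unit G2 229,411.26.
At nearest $100: Unit 4B $283,900; Unit G1 $260,600; Unit G2 $229,400. Sum = $773,900.
Rounded total matches; no reconciliation needed.

Unit 4B: $283,900 | Unit G1: $260,600 | Unit G2: $229,400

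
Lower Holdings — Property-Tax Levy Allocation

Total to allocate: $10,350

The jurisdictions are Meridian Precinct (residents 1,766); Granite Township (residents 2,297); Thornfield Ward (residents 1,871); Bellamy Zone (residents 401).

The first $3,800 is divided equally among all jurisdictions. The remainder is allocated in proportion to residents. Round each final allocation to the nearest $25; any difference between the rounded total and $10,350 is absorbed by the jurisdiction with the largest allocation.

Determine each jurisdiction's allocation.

Meridian Precinct: $2,775 | Granite Township: $3,325 | Thornfield Ward: $2,875 | Bellamy Zone: $1,375

$3,800 shared equally gives $950 per jurisdiction.
Remainder $6,550 by residents (total 6,335): Meridian Precinct 1,825.94 → $1,825; Granite Township 2,374.96 → $2,375; Thornfield Ward 1,934.50 → $1,925; Bellamy Zone 414.61 → $425.
Totals: Meridian Precinct $950 + $1,825 = $2,775; Granite Township $950 + $2,375 = $3,325; Thornfield Ward $950 + $1,925 = $2,875; Bellamy Zone $950 + $425 = $1,375.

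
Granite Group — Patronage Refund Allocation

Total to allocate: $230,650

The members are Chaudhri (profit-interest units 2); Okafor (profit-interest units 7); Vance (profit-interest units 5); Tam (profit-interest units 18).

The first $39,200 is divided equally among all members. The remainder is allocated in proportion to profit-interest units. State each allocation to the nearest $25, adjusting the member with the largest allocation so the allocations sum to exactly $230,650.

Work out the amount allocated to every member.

Chaudhri: $21,775; Okafor: $51,675; Vance: $39,725; Tam: $117,475

First tranche $39,200 split equally: $9,800 each.
Remainder $191,450 by profit-interest units (total 32): Chaudhri 11,965.62 → $11,975; Okafor 41,879.69 → $41,875; Vance 29,914.06 → $29,925; Tam 107,690.62 → $107,700.
Rounding difference −$25 on remainder applied to Tam.
Totals: Chaudhri $9,800 + $11,975 = $21,775; Okafor $9,800 + $41,875 = $51,675; Vance $9,800 + $29,925 = $39,725; Tam $9,800 + $107,675 = $117,475.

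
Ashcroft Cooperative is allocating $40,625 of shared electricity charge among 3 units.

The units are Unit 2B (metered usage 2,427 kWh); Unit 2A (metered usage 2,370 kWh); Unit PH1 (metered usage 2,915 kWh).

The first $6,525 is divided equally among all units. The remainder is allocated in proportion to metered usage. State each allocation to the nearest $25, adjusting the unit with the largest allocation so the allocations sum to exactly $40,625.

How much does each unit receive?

Unit 2B: $12,900 · Unit 2A: $12,650 · Unit PH1: $15,075

$6,525 shared equally gives $2,175 per unit.
Remainder $34,100 by metered usage (total 7,712): Unit 2B 10,731.42 → $10,725; Unit 2A 10,479.38 → $10,475; Unit PH1 12,889.20 → $12,900.
Totals: Unit 2B $2,175 + $10,725 = $12,900; Unit 2A $2,175 + $10,475 = $12,650; Unit PH1 $2,175 + $12,900 = $15,075.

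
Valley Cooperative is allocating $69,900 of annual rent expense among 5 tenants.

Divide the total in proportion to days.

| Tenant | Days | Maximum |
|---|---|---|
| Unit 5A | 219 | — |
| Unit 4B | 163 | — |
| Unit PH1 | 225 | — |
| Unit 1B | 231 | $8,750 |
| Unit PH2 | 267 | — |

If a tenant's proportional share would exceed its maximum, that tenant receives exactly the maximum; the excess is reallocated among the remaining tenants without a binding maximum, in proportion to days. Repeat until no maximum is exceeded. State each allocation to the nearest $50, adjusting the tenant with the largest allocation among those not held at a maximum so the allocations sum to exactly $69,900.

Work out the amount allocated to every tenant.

Combined days = 1,105.
Pro-rata shares before constraints: Unit 5A 13,853.48; Unit 4B 10,311.04; Unit PH1 14,233.03; Unit 1B 14,612.58; Unit PH2 16,889.86.
Cap binds for Unit 1B ($8,750); balance $61,150 reallocated over remaining days 874.
Shares after redistribution: Unit 5A 15,322.48 → $15,300; Unit 4B 11,404.41 → $11,400; Unit PH1 15,742.28 → $15,750; Unit PH2 18,680.84 → $18,700.

Unit 5A: $15,300 | Unit 4B: $11,400 | Unit PH1: $15,750 | Unit 1B: $8,750 | Unit PH2: $18,700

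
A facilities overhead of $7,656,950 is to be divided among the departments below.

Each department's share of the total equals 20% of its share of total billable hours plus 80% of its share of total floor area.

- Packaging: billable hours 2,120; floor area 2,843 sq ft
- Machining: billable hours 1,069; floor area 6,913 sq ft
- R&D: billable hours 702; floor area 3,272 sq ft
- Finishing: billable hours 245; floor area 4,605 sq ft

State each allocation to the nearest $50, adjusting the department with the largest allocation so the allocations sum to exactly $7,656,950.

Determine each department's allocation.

Packaging: $1,772,600 · Machining: $2,797,300 · R&D: $1,396,600 · Finishing: $1,690,450

Billable hours total 4,136; floor area total 17,633.
Combined weights (20% billable hours + 80% floor area): Packaging 0.2315; Machining 0.3653; R&D 0.1824; Finishing 0.2208.
Pro-rata amounts: Packaging 1,772,583.40; Machining 2,797,326.22; R&D 1,396,587.65; Finishing 1,690,452.72.
Rounded to nearest $50: Packaging $1,772,600; Machining $2,797,350; R&D $1,396,600; Finishing $1,690,450. Sum = $7,657,000.
Difference $7,656,950 − $7,657,000 = −$50 applied to largest allocation (Machining): Machining becomes $2,797,300.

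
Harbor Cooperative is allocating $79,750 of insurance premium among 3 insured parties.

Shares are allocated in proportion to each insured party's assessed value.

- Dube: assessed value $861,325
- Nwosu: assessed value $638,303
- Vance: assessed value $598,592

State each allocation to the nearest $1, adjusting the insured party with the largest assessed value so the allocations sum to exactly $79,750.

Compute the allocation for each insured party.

Combined assessed value = 861,325 + 638,303 + 598,592 = 2,098,220.
Raw shares: Dube 32,737.59; Nwosu 24,260.88; Vance 22,751.53.
At nearest $1: Dube $32,738; Nwosu $24,261; Vance $22,752. Sum = $79,751.
Difference $79,750 − $79,751 = −$1 applied to largest assessed value (Dube): Dube becomes $32,737.

Dube: $32,737 | Nwosu: $24,261 | Vance: $22,752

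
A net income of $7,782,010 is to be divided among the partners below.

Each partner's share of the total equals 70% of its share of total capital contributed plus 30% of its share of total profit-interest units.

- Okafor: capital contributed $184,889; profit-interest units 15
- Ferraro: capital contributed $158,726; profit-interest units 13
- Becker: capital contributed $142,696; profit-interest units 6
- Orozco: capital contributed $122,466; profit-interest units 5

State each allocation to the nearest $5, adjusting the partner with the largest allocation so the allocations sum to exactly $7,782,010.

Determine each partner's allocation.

Okafor: $2,552,330 | Ferraro: $2,198,500 | Becker: $1,636,030 | Orozco: $1,395,150

Capital contributed total 608,777; profit-interest units total 39.
Combined weights (70% capital contributed + 30% profit-interest units): Okafor 0.3280; Ferraro 0.2825; Becker 0.2102; Orozco 0.1793.
Raw shares: Okafor 2,552,332.38; Ferraro 2,198,499.60; Becker 1,636,030.00; Orozco 1,395,148.01.
Rounded to nearest $5: Okafor $2,552,330; Ferraro $2,198,500; Becker $1,636,030; Orozco $1,395,150. Sum = $7,782,010.
No rounding difference to absorb.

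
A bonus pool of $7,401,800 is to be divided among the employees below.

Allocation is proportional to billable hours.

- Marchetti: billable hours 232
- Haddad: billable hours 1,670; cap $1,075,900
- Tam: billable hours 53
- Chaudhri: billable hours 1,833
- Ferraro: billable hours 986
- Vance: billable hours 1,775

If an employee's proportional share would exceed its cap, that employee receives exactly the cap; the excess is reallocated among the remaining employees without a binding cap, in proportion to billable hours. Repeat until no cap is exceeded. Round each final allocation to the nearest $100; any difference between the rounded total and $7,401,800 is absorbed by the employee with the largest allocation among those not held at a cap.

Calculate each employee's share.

Billable hours total: 6,549.
Unconstrained shares: Marchetti 262,210.66; Haddad 1,887,464.65; Tam 59,901.57; Chaudhri 2,071,690.24; Ferraro 1,114,395.30; Vance 2,006,137.58.
Cap binds for Haddad ($1,075,900); residual $6,325,900 reallocated over remaining billable hours 4,879.
Remaining shares: Marchetti 300,801.15 → $300,800; Tam 68,717.50 → $68,700; Chaudhri 2,376,588.38 → $2,376,600; Ferraro 1,278,404.88 → $1,278,400; Vance 2,301,388.09 → $2,301,400.

Marchetti: $300,800 · Haddad: $1,075,900 · Tam: $68,700 · Chaudhri: $2,376,600 · Ferraro: $1,278,400 · Vance: $2,301,400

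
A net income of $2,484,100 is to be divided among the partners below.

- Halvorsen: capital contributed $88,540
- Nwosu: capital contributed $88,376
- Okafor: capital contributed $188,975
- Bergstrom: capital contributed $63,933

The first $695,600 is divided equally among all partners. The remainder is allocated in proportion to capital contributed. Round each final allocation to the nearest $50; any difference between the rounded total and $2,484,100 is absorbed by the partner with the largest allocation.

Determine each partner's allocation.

First tranche $695,600 split equally: $173,900 each.
Remainder $1,788,500 by capital contributed (total 429,824): Halvorsen 368,415.42 → $368,400; Nwosu 367,733.02 → $367,750; Okafor 786,326.00 → $786,350; Bergstrom 266,025.56 → $266,050.
Rounding difference −$50 on remainder applied to Okafor.
Totals: Halvorsen $173,900 + $368,400 = $542,300; Nwosu $173,900 + $367,750 = $541,650; Okafor $173,900 + $786,300 = $960,200; Bergstrom $173,900 + $266,050 = $439,950.

Halvorsen: $542,300; Nwosu: $541,650; Okafor: $960,200; Bergstrom: $439,950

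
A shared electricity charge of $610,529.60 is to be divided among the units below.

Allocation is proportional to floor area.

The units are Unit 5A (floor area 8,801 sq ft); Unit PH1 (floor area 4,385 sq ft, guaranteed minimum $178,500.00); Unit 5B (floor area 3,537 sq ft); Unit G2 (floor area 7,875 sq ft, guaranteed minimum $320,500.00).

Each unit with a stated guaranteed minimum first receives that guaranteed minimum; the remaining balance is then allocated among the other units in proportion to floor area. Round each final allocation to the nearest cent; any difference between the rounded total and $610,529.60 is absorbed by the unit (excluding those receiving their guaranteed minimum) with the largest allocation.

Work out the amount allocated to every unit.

Minimums first: Unit PH1 $178,500.00; Unit G2 $320,500.00. Remaining pool $111,529.60.
Remaining pool split over remaining floor area 12,338: Unit 5A 79,556.8171 → $79,556.82; Unit 5B 31,972.7829 → $31,972.78.

Unit 5A: $79,556.82; Unit PH1: $178,500.00; Unit 5B: $31,972.78; Unit G2: $320,500.00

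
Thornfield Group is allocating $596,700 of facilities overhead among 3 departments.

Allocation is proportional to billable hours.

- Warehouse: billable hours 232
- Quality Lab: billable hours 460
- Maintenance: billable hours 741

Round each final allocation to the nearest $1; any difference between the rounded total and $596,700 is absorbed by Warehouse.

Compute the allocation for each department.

Warehouse: $96,604; Quality Lab: $191,544; Maintenance: $308,552

Billable hours total: 1,433.
Proportional shares: Warehouse 232/1,433 × $596,700 = 96,604.61; Quality Lab 460/1,433 × $596,700 = 191,543.61; Maintenance 741/1,433 × $596,700 = 308,551.78.
Rounded to nearest $1: Warehouse $96,605; Quality Lab $191,544; Maintenance $308,552. Sum = $596,701.
Difference $596,700 − $596,701 = −$1 applied to Warehouse: Warehouse becomes $96,604.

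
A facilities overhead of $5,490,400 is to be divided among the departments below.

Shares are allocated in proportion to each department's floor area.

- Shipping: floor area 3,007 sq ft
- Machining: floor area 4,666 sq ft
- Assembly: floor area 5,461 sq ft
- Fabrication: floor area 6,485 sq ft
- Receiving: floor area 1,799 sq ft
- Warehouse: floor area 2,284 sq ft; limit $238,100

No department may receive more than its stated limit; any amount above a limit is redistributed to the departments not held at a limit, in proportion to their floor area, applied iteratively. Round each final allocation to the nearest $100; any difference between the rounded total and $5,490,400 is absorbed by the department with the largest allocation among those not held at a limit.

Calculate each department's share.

Shipping: $737,400 · Machining: $1,144,200 · Assembly: $1,339,200 · Fabrication: $1,590,300 · Receiving: $441,200 · Warehouse: $238,100

Total floor area = 23,702.
Proportional shares (ignoring caps): Shipping 696,550.20; Machining 1,080,845.77; Assembly 1,265,001.87; Fabrication 1,502,204.20; Receiving 416,725.58; Warehouse 529,072.38.
Cap binds for Warehouse ($238,100); balance $5,252,300 reallocated over remaining floor area 21,418.
Redistributed shares: Shipping 737,401.54 → $737,400; Machining 1,144,235.31 → $1,144,200; Assembly 1,339,191.82 → $1,339,200; Fabrication 1,590,305.61 → $1,590,300; Receiving 441,165.73 → $441,200.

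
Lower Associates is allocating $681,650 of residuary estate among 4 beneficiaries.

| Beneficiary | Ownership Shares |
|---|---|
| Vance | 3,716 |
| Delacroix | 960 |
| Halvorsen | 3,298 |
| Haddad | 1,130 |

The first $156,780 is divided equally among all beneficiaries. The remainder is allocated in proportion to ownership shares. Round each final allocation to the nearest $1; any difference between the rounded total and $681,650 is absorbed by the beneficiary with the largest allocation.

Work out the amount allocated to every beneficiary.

Vance: $253,431 | Delacroix: $94,542 | Halvorsen: $229,334 | Haddad: $104,343

Equal tier: $156,780 ÷ 4 = $39,195 apiece.
Remainder $524,870 by ownership shares (total 9,104): Vance 214,237.36 → $214,237; Delacroix 55,346.57 → $55,347; Halvorsen 190,138.54 → $190,139; Haddad 65,147.53 → $65,148.
Rounding difference −$1 on remainder applied to Vance.
Totals: Vance $39,195 + $214,236 = $253,431; Delacroix $39,195 + $55,347 = $94,542; Halvorsen $39,195 + $190,139 = $229,334; Haddad $39,195 + $65,148 = $104,343.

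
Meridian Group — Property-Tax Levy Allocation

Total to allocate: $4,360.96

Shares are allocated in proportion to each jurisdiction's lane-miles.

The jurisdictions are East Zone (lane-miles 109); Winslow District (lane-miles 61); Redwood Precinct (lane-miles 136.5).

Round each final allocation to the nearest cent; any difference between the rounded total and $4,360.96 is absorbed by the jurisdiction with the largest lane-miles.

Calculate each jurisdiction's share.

Lane-miles total: 109 + 61 + 136.5 = 306.5.
Unrounded shares: East Zone 1,550.8797; Winslow District 867.9235; Redwood Precinct 1,942.1567.
After rounding (cent): East Zone $1,550.88; Winslow District $867.92; Redwood Precinct $1,942.16. Sum = $4,360.96.
Sum already equals the total — no adjustment.

East Zone: $1,550.88 | Winslow District: $867.92 | Redwood Precinct: $1,942.16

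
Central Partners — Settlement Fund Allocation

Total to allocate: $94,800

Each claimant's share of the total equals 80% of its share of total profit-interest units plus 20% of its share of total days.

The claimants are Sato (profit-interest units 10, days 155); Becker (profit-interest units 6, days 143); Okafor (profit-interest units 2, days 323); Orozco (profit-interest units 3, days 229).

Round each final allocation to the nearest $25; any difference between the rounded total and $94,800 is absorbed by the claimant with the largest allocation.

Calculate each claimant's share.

Sato: $39,575; Becker: $24,850; Okafor: $14,425; Orozco: $15,950

Totals — profit-interest units 21, days 850.
Composite weights (80% profit-interest units + 20% days): Sato 0.4174; Becker 0.2622; Okafor 0.1522; Orozco 0.1682.
Unrounded shares: Sato 39,571.70; Becker 24,858.31; Okafor 14,427.66; Orozco 15,942.33.
After rounding ($25): Sato $39,575; Becker $24,850; Okafor $14,425; Orozco $15,950. Sum = $94,800.
Sum already equals the total — no adjustment.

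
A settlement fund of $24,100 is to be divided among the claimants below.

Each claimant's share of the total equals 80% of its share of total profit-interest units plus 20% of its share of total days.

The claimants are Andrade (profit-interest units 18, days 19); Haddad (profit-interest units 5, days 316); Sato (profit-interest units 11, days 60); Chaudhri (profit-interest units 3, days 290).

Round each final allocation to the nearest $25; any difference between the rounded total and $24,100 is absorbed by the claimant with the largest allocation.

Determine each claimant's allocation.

Andrade: $9,525 · Haddad: $4,825 · Sato: $6,150 · Chaudhri: $3,600

Profit-interest units total 37; days total 685.
Combined weights (80% profit-interest units + 20% days): Andrade 0.3947; Haddad 0.2004; Sato 0.2554; Chaudhri 0.1495.
Unrounded shares: Andrade 9,513.15; Haddad 4,828.94; Sato 6,154.08; Chaudhri 3,603.83.
After rounding ($25): Andrade $9,525; Haddad $4,825; Sato $6,150; Chaudhri $3,600. Sum = $24,100.
Rounded total matches; no reconciliation needed.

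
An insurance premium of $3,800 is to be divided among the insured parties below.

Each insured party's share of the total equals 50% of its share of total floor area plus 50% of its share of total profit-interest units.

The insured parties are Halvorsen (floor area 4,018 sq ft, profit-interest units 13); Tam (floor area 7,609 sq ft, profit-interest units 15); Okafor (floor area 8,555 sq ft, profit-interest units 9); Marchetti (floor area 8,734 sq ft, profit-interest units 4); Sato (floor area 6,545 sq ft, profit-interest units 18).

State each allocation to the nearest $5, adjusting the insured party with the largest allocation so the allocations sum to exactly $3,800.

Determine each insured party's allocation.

Floor area total 35,461; profit-interest units total 59.
Blended shares (50% floor area + 50% profit-interest units): Halvorsen 0.1668; Tam 0.2344; Okafor 0.1969; Marchetti 0.1570; Sato 0.2448.
Pro-rata amounts: Halvorsen 633.93; Tam 890.74; Okafor 748.21; Marchetti 596.78; Sato 930.34.
After rounding ($5): Halvorsen $635; Tam $890; Okafor $750; Marchetti $595; Sato $930. Sum = $3,800.
Sum already equals the total — no adjustment.

Halvorsen: $635 · Tam: $890 · Okafor: $750 · Marchetti: $595 · Sato: $930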